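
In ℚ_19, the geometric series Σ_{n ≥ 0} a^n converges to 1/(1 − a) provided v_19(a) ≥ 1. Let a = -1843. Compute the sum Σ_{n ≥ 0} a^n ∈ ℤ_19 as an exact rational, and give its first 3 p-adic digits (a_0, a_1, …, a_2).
Σ a^n = 1/(1 − a) = 1/1844;  first 3 digits = (1, 17, 17)

v_19(a) = 1 ≥ 1, so the series converges in ℤ_19 to 1/(1 − a) = 1/(1 − (-1843)) = 1/1844. Expand this rational in ℤ_19: compute digits iteratively via d_i = x_i mod 19, x_{i+1} = (x_i − d_i)/19. The first 3 digits are (1, 17, 17).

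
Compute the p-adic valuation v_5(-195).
v_5(-195) = 1

v_5(n) is the largest exponent k such that 5^k divides n. Factor out: -195 = -5^1 · 39. (Sign doesn't affect v_p.) So v_5(-195) = 1.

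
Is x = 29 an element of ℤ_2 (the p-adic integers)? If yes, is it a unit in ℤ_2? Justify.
x ∈ ℤ_2^× (unit); v_2(x) = 0

ℤ_2 = {x ∈ ℚ_2 : v_2(x) ≥ 0} and ℤ_2^× = {x ∈ ℤ_2 : v_2(x) = 0}. Here v_2(29) = v_2(num) − v_2(den) = 0; compare against these criteria.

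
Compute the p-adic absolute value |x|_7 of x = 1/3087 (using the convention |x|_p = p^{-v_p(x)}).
|1/3087|_7 = 343

Step 1 — compute v_7(x) by factoring powers of 7 out of the numerator and denominator: v_7(1/3087) = -3. Step 2 — apply |x|_p = p^{-v_p(x)} = 7^{3} = 343.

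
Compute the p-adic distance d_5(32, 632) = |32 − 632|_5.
d_5(32, 632) = 1/25

Step 1 — x − y = 32 − 632 = -600. Step 2 — v_5(-600) = 2 (factor: -600 = −(5^2 · 24); the sign does not affect v_p). Step 3 — |x − y|_5 = 5^{-2} = 1/25.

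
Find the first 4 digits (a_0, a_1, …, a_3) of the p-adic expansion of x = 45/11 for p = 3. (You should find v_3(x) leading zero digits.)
(a_0, …, a_3) = (0, 0, 1, 2)

v_3(45/11) = 2, so a_0 = ... = a_1 = 0. Factor out: x = 3^2 · u with u = 5/11 a unit in ℤ_3. Expand u iteratively via a_{v+i} = u_i mod 3, u_{i+1} = (u_i − a_{v+i})/3:
  u_0 = 5/11;  a_2 = 1;  u_1 = (u_0 − 1)/3 = -2/11
  u_1 = -2/11;  a_3 = 2;  u_2 = (u_1 − 2)/3 = -8/11
Digits: (0, 0, 1, 2).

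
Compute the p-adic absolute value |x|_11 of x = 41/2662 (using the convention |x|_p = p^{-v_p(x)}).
|41/2662|_11 = 1331

Step 1 — compute v_11(x) by factoring powers of 11 out of the numerator and denominator: v_11(41/2662) = -3. Step 2 — apply |x|_p = p^{-v_p(x)} = 11^{3} = 1331.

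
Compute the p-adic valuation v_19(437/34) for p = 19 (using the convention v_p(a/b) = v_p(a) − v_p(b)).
v_19(437/34) = 1

Factor powers of 19 from the numerator and denominator of the reduced fraction: 437 = 19^1 · 23 and 34 = 19^0 · 34. Apply v_p(a/b) = v_p(a) − v_p(b): v_19(437/34) = 1 − 0 = 1.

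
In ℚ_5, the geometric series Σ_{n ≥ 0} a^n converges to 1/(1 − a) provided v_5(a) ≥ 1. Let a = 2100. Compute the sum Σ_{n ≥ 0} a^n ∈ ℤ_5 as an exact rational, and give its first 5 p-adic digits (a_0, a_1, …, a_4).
Σ a^n = 1/(1 − a) = -1/2099;  first 5 digits = (1, 0, 4, 1, 4)

v_5(a) = 2 ≥ 1, so the series converges in ℤ_5 to 1/(1 − a) = 1/(1 − 2100) = -1/2099. Expand this rational in ℤ_5: compute digits iteratively via d_i = x_i mod 5, x_{i+1} = (x_i − d_i)/5. The first 5 digits are (1, 0, 4, 1, 4).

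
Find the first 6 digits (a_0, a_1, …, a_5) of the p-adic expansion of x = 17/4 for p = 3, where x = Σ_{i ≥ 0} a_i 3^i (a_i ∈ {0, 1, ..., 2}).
(a_0, …, a_5) = (2, 0, 1, 2, 0, 2)

v_3(17/4) = 0 (numerator and denominator both coprime to 3), so x ∈ ℤ_3^×. Compute digits iteratively via a_i = x_i mod 3, x_{i+1} = (x_i − a_i)/3, with x_0 = x:
  x_0 = 17/4;  a_0 = 2;  x_1 = (x_0 − 2)/3 = 3/4
  x_1 = 3/4;  a_1 = 0;  x_2 = (x_1 − 0)/3 = 1/4
  x_2 = 1/4;  a_2 = 1;  x_3 = (x_2 − 1)/3 = -1/4
  x_3 = -1/4;  a_3 = 2;  x_4 = (x_3 − 2)/3 = -3/4
  x_4 = -3/4;  a_4 = 0;  x_5 = (x_4 − 0)/3 = -1/4
  x_5 = -1/4;  a_5 = 2;  x_6 = (x_5 − 2)/3 = -3/4
Digits: (2, 0, 1, 2, 0, 2).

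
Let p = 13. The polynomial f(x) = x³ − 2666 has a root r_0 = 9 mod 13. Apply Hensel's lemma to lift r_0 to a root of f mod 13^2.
r_1 = 74 (mod 169)

Hensel: r_{i+1} = r_i − f(r_i)/f′(r_i) mod 13^{i+2}, where f′(x) = 3x². Iterate:
  r_0 = 9 (mod 13)
  r_1 = 74 (mod 169)
Final: r = 74 with f(r) ≡ 0 mod 13^2.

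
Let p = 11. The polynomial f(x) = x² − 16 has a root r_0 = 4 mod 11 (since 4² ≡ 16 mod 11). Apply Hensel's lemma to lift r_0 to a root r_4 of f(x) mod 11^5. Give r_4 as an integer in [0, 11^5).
r_4 = 4 (mod 161051)

Hensel's recurrence: r_{i+1} = r_i − f(r_i)·(f′(r_i))^{-1} mod 11^{i+2}, with f′(x) = 2x. Iterate:
  r_0 = 4 (mod 11)
  r_1 = 4 (mod 121)
  r_2 = 4 (mod 1331)
  r_3 = 4 (mod 14641)
  r_4 = 4 (mod 161051)
Final: r_4 = 4, and one checks f(r_4) ≡ 0 mod 11^5.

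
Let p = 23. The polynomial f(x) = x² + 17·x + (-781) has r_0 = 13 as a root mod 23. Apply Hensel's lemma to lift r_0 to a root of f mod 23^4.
r_3 = 151353 (mod 279841)

Hensel: r_{i+1} = r_i − f(r_i)·(f′(r_i))^{-1} mod 23^{i+2}, f′(x) = 2x + 17. Iterate:
  r_0 = 13 (mod 23)
  r_1 = 59 (mod 529)
  r_2 = 5349 (mod 12167)
  r_3 = 151353 (mod 279841)
Final: r = 151353 satisfies f(r) ≡ 0 mod 23^4.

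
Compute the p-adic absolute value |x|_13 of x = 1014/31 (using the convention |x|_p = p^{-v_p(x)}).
|1014/31|_13 = 1/169

Step 1 — compute v_13(x) by factoring powers of 13 out of the numerator and denominator: v_13(1014/31) = 2. Step 2 — apply |x|_p = p^{-v_p(x)} = 13^{-2} = 1/169.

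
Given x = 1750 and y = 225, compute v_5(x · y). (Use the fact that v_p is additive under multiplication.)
v_5(393750) = 5

v_p(x) = 3 (factor: 1750 = 5^3 · 14); v_p(y) = 2 (factor: 225 = 5^2 · 9). Additivity: v_p(xy) = v_p(x) + v_p(y) = 3 + 2 = 5. (Direct check: xy = 393750 = 5^5 · (126).)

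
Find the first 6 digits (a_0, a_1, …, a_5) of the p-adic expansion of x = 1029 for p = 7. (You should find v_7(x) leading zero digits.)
(a_0, …, a_5) = (0, 0, 0, 3, 0, 0)

v_7(1029) = 3, so a_0 = ... = a_2 = 0. Factor out: x = 7^3 · u with u = 3 a unit in ℤ_7. Expand u iteratively via a_{v+i} = u_i mod 7, u_{i+1} = (u_i − a_{v+i})/7:
  u_0 = 3;  a_3 = 3;  u_1 = (u_0 − 3)/7 = 0
  u_1 = 0;  a_4 = 0;  u_2 = (u_1 − 0)/7 = 0
  u_2 = 0;  a_5 = 0;  u_3 = (u_2 − 0)/7 = 0
Digits: (0, 0, 0, 3, 0, 0).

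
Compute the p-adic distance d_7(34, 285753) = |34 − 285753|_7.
d_7(34, 285753) = 1/16807

Step 1 — x − y = 34 − 285753 = -285719. Step 2 — v_7(-285719) = 5 (factor: -285719 = −(7^5 · 17); the sign does not affect v_p). Step 3 — |x − y|_7 = 7^{-5} = 1/16807.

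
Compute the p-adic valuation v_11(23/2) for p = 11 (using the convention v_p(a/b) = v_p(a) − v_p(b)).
v_11(23/2) = 0

Factor powers of 11 from the numerator and denominator of the reduced fraction: 23 = 11^0 · 23 and 2 = 11^0 · 2. Apply v_p(a/b) = v_p(a) − v_p(b): v_11(23/2) = 0 − 0 = 0.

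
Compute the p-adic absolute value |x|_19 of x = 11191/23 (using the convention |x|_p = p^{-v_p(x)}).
|11191/23|_19 = 1/361

Step 1 — compute v_19(x) by factoring powers of 19 out of the numerator and denominator: v_19(11191/23) = 2. Step 2 — apply |x|_p = p^{-v_p(x)} = 19^{-2} = 1/361.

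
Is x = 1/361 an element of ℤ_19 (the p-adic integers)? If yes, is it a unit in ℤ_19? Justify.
x ∉ ℤ_19 (v_19(x) = -2 < 0)

ℤ_19 = {x ∈ ℚ_19 : v_19(x) ≥ 0} and ℤ_19^× = {x ∈ ℤ_19 : v_19(x) = 0}. Here v_19(1/361) = v_19(num) − v_19(den) = -2; compare against these criteria.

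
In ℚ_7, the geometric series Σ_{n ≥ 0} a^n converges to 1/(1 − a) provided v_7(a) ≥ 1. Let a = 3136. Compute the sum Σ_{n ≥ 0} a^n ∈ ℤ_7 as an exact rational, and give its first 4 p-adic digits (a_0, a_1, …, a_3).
Σ a^n = 1/(1 − a) = -1/3135;  first 4 digits = (1, 0, 1, 2)

v_7(a) = 2 ≥ 1, so the series converges in ℤ_7 to 1/(1 − a) = 1/(1 − 3136) = -1/3135. Expand this rational in ℤ_7: compute digits iteratively via d_i = x_i mod 7, x_{i+1} = (x_i − d_i)/7. The first 4 digits are (1, 0, 1, 2).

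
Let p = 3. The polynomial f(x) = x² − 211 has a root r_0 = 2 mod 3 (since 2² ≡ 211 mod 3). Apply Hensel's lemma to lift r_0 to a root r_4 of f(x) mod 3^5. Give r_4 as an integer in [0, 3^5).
r_4 = 155 (mod 243)

Hensel's recurrence: r_{i+1} = r_i − f(r_i)·(f′(r_i))^{-1} mod 3^{i+2}, with f′(x) = 2x. Iterate:
  r_0 = 2 (mod 3)
  r_1 = 2 (mod 9)
  r_2 = 20 (mod 27)
  r_3 = 74 (mod 81)
  r_4 = 155 (mod 243)
Final: r_4 = 155, and one checks f(r_4) ≡ 0 mod 3^5.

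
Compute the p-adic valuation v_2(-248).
v_2(-248) = 3

v_2(n) is the largest exponent k such that 2^k divides n. Factor out: -248 = -2^3 · 31. (Sign doesn't affect v_p.) So v_2(-248) = 3.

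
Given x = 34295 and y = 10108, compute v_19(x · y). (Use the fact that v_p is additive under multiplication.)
v_19(346653860) = 5

v_p(x) = 3 (factor: 34295 = 19^3 · 5); v_p(y) = 2 (factor: 10108 = 19^2 · 28). Additivity: v_p(xy) = v_p(x) + v_p(y) = 3 + 2 = 5. (Direct check: xy = 346653860 = 19^5 · (140).)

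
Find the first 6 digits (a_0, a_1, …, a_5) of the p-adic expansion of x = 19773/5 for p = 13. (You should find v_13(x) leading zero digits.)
(a_0, …, a_5) = (0, 0, 0, 7, 10, 7)

v_13(19773/5) = 3, so a_0 = ... = a_2 = 0. Factor out: x = 13^3 · u with u = 9/5 a unit in ℤ_13. Expand u iteratively via a_{v+i} = u_i mod 13, u_{i+1} = (u_i − a_{v+i})/13:
  u_0 = 9/5;  a_3 = 7;  u_1 = (u_0 − 7)/13 = -2/5
  u_1 = -2/5;  a_4 = 10;  u_2 = (u_1 − 10)/13 = -4/5
  u_2 = -4/5;  a_5 = 7;  u_3 = (u_2 − 7)/13 = -3/5
Digits: (0, 0, 0, 7, 10, 7).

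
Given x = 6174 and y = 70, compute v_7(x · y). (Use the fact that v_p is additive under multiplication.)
v_7(432180) = 4

v_p(x) = 3 (factor: 6174 = 7^3 · 18); v_p(y) = 1 (factor: 70 = 7^1 · 10). Additivity: v_p(xy) = v_p(x) + v_p(y) = 3 + 1 = 4. (Direct check: xy = 432180 = 7^4 · (180).)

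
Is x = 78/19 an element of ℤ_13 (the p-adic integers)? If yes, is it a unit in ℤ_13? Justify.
x ∈ ℤ_13 but not a unit; v_13(x) = 1 > 0

ℤ_13 = {x ∈ ℚ_13 : v_13(x) ≥ 0} and ℤ_13^× = {x ∈ ℤ_13 : v_13(x) = 0}. Here v_13(78/19) = v_13(num) − v_13(den) = 1; compare against these criteria.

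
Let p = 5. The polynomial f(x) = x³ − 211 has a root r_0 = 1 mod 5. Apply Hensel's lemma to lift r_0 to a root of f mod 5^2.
r_1 = 21 (mod 25)

Hensel: r_{i+1} = r_i − f(r_i)/f′(r_i) mod 5^{i+2}, where f′(x) = 3x². Iterate:
  r_0 = 1 (mod 5)
  r_1 = 21 (mod 25)
Final: r = 21 with f(r) ≡ 0 mod 5^2.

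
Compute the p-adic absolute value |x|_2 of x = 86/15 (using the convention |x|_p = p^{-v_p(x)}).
|86/15|_2 = 1/2

Step 1 — compute v_2(x) by factoring powers of 2 out of the numerator and denominator: v_2(86/15) = 1. Step 2 — apply |x|_p = p^{-v_p(x)} = 2^{-1} = 1/2.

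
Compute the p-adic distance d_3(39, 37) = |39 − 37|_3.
d_3(39, 37) = 1

Step 1 — x − y = 39 − 37 = 2. Step 2 — v_3(2) = 0 (factor: 2 = (3^0 · 2); the sign does not affect v_p). Step 3 — |x − y|_3 = 3^{0} = 1.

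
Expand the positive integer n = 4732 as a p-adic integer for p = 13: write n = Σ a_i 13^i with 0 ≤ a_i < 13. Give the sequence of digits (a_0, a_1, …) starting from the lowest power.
(a_0, a_1, …) = (0, 0, 2, 2)

Repeated division by 13 gives the digits low-to-high: 4732 = 2·13^2 + 2·13^3. Digit sequence: (0, 0, 2, 2).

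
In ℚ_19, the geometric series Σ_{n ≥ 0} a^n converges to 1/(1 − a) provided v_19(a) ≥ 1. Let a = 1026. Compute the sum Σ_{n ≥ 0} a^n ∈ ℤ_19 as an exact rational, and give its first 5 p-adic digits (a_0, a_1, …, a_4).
Σ a^n = 1/(1 − a) = -1/1025;  first 5 digits = (1, 16, 11, 12, 16)

v_19(a) = 1 ≥ 1, so the series converges in ℤ_19 to 1/(1 − a) = 1/(1 − 1026) = -1/1025. Expand this rational in ℤ_19: compute digits iteratively via d_i = x_i mod 19, x_{i+1} = (x_i − d_i)/19. The first 5 digits are (1, 16, 11, 12, 16).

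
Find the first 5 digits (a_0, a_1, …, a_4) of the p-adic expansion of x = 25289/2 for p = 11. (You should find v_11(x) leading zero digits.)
(a_0, …, a_4) = (0, 0, 0, 4, 6)

v_11(25289/2) = 3, so a_0 = ... = a_2 = 0. Factor out: x = 11^3 · u with u = 19/2 a unit in ℤ_11. Expand u iteratively via a_{v+i} = u_i mod 11, u_{i+1} = (u_i − a_{v+i})/11:
  u_0 = 19/2;  a_3 = 4;  u_1 = (u_0 − 4)/11 = 1/2
  u_1 = 1/2;  a_4 = 6;  u_2 = (u_1 − 6)/11 = -1/2
Digits: (0, 0, 0, 4, 6).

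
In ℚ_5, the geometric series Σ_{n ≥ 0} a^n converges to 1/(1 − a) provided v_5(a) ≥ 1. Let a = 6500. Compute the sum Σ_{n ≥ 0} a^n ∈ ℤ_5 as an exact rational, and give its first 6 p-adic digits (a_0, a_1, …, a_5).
Σ a^n = 1/(1 − a) = -1/6499;  first 6 digits = (1, 0, 0, 2, 0, 2)

v_5(a) = 3 ≥ 1, so the series converges in ℤ_5 to 1/(1 − a) = 1/(1 − 6500) = -1/6499. Expand this rational in ℤ_5: compute digits iteratively via d_i = x_i mod 5, x_{i+1} = (x_i − d_i)/5. The first 6 digits are (1, 0, 0, 2, 0, 2).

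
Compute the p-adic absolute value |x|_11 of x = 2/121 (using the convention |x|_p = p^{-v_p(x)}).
|2/121|_11 = 121

Step 1 — compute v_11(x) by factoring powers of 11 out of the numerator and denominator: v_11(2/121) = -2. Step 2 — apply |x|_p = p^{-v_p(x)} = 11^{2} = 121.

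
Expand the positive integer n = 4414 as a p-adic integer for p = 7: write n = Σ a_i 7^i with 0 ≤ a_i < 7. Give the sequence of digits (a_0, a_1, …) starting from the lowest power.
(a_0, a_1, …) = (4, 0, 6, 5, 1)

Repeated division by 7 gives the digits low-to-high: 4414 = 4 + 6·7^2 + 5·7^3 + 1·7^4. Digit sequence: (4, 0, 6, 5, 1).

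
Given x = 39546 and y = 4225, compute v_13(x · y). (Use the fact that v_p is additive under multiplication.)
v_13(167081850) = 5

v_p(x) = 3 (factor: 39546 = 13^3 · 18); v_p(y) = 2 (factor: 4225 = 13^2 · 25). Additivity: v_p(xy) = v_p(x) + v_p(y) = 3 + 2 = 5. (Direct check: xy = 167081850 = 13^5 · (450).)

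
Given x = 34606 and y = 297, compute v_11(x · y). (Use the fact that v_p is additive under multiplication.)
v_11(10277982) = 4

v_p(x) = 3 (factor: 34606 = 11^3 · 26); v_p(y) = 1 (factor: 297 = 11^1 · 27). Additivity: v_p(xy) = v_p(x) + v_p(y) = 3 + 1 = 4. (Direct check: xy = 10277982 = 11^4 · (702).)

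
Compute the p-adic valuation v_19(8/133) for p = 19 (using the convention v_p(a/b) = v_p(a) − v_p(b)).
v_19(8/133) = -1

Factor powers of 19 from the numerator and denominator of the reduced fraction: 8 = 19^0 · 8 and 133 = 19^1 · 7. Apply v_p(a/b) = v_p(a) − v_p(b): v_19(8/133) = 0 − 1 = -1.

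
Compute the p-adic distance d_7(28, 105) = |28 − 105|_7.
d_7(28, 105) = 1/7

Step 1 — x − y = 28 − 105 = -77. Step 2 — v_7(-77) = 1 (factor: -77 = −(7^1 · 11); the sign does not affect v_p). Step 3 — |x − y|_7 = 7^{-1} = 1/7.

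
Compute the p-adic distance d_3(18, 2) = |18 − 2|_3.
d_3(18, 2) = 1

Step 1 — x − y = 18 − 2 = 16. Step 2 — v_3(16) = 0 (factor: 16 = (3^0 · 16); the sign does not affect v_p). Step 3 — |x − y|_3 = 3^{0} = 1.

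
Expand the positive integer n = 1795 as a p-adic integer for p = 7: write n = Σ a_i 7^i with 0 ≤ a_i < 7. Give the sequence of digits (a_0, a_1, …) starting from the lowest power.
(a_0, a_1, …) = (3, 4, 1, 5)

Repeated division by 7 gives the digits low-to-high: 1795 = 3 + 4·7^1 + 1·7^2 + 5·7^3. Digit sequence: (3, 4, 1, 5).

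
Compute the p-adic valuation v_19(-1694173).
v_19(-1694173) = 4

v_19(n) is the largest exponent k such that 19^k divides n. Factor out: -1694173 = -19^4 · 13. (Sign doesn't affect v_p.) So v_19(-1694173) = 4.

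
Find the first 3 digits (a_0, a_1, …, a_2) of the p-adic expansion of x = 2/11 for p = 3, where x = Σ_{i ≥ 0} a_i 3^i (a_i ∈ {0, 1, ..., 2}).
(a_0, …, a_2) = (1, 0, 1)

v_3(2/11) = 0 (numerator and denominator both coprime to 3), so x ∈ ℤ_3^×. Compute digits iteratively via a_i = x_i mod 3, x_{i+1} = (x_i − a_i)/3, with x_0 = x:
  x_0 = 2/11;  a_0 = 1;  x_1 = (x_0 − 1)/3 = -3/11
  x_1 = -3/11;  a_1 = 0;  x_2 = (x_1 − 0)/3 = -1/11
  x_2 = -1/11;  a_2 = 1;  x_3 = (x_2 − 1)/3 = -4/11
Digits: (1, 0, 1).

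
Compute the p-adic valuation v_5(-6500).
v_5(-6500) = 3

v_5(n) is the largest exponent k such that 5^k divides n. Factor out: -6500 = -5^3 · 52. (Sign doesn't affect v_p.) So v_5(-6500) = 3.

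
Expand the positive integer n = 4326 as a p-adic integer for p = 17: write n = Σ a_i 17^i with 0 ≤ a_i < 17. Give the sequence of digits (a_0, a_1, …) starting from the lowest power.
(a_0, a_1, …) = (8, 16, 14)

Repeated division by 17 gives the digits low-to-high: 4326 = 8 + 16·17^1 + 14·17^2. Digit sequence: (8, 16, 14).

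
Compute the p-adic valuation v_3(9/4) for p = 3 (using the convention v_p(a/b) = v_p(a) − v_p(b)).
v_3(9/4) = 2

Factor powers of 3 from the numerator and denominator of the reduced fraction: 9 = 3^2 · 1 and 4 = 3^0 · 4. Apply v_p(a/b) = v_p(a) − v_p(b): v_3(9/4) = 2 − 0 = 2.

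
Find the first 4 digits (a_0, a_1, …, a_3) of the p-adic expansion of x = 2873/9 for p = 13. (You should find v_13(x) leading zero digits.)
(a_0, …, a_3) = (0, 0, 12, 5)

v_13(2873/9) = 2, so a_0 = ... = a_1 = 0. Factor out: x = 13^2 · u with u = 17/9 a unit in ℤ_13. Expand u iteratively via a_{v+i} = u_i mod 13, u_{i+1} = (u_i − a_{v+i})/13:
  u_0 = 17/9;  a_2 = 12;  u_1 = (u_0 − 12)/13 = -7/9
  u_1 = -7/9;  a_3 = 5;  u_2 = (u_1 − 5)/13 = -4/9
Digits: (0, 0, 12, 5).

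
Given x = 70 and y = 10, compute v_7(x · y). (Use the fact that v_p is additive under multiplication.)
v_7(700) = 1

v_p(x) = 1 (factor: 70 = 7^1 · 10); v_p(y) = 0 (factor: 10 = 7^0 · 10). Additivity: v_p(xy) = v_p(x) + v_p(y) = 1 + 0 = 1. (Direct check: xy = 700 = 7^1 · (100).)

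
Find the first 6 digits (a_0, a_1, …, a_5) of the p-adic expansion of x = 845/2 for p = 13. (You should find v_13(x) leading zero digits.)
(a_0, …, a_5) = (0, 0, 9, 6, 6, 6)

v_13(845/2) = 2, so a_0 = ... = a_1 = 0. Factor out: x = 13^2 · u with u = 5/2 a unit in ℤ_13. Expand u iteratively via a_{v+i} = u_i mod 13, u_{i+1} = (u_i − a_{v+i})/13:
  u_0 = 5/2;  a_2 = 9;  u_1 = (u_0 − 9)/13 = -1/2
  u_1 = -1/2;  a_3 = 6;  u_2 = (u_1 − 6)/13 = -1/2
  u_2 = -1/2;  a_4 = 6;  u_3 = (u_2 − 6)/13 = -1/2
  u_3 = -1/2;  a_5 = 6;  u_4 = (u_3 − 6)/13 = -1/2
Digits: (0, 0, 9, 6, 6, 6).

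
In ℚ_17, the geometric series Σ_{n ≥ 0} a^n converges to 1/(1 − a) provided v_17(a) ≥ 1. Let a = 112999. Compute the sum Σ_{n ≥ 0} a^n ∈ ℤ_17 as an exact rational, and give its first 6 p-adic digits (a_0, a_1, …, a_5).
Σ a^n = 1/(1 − a) = -1/112998;  first 6 digits = (1, 0, 0, 6, 1, 0)

v_17(a) = 3 ≥ 1, so the series converges in ℤ_17 to 1/(1 − a) = 1/(1 − 112999) = -1/112998. Expand this rational in ℤ_17: compute digits iteratively via d_i = x_i mod 17, x_{i+1} = (x_i − d_i)/17. The first 6 digits are (1, 0, 0, 6, 1, 0).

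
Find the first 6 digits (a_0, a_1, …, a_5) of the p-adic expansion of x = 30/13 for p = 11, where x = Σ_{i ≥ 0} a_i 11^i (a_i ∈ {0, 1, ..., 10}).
(a_0, …, a_5) = (4, 10, 5, 2, 4, 3)

v_11(30/13) = 0 (numerator and denominator both coprime to 11), so x ∈ ℤ_11^×. Compute digits iteratively via a_i = x_i mod 11, x_{i+1} = (x_i − a_i)/11, with x_0 = x:
  x_0 = 30/13;  a_0 = 4;  x_1 = (x_0 − 4)/11 = -2/13
  x_1 = -2/13;  a_1 = 10;  x_2 = (x_1 − 10)/11 = -12/13
  x_2 = -12/13;  a_2 = 5;  x_3 = (x_2 − 5)/11 = -7/13
  x_3 = -7/13;  a_3 = 2;  x_4 = (x_3 − 2)/11 = -3/13
  x_4 = -3/13;  a_4 = 4;  x_5 = (x_4 − 4)/11 = -5/13
  x_5 = -5/13;  a_5 = 3;  x_6 = (x_5 − 3)/11 = -4/13
Digits: (4, 10, 5, 2, 4, 3).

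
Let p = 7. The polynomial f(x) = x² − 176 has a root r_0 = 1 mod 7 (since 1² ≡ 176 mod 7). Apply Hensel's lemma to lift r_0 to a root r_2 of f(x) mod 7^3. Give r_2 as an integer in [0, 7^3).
r_2 = 162 (mod 343)

Hensel's recurrence: r_{i+1} = r_i − f(r_i)·(f′(r_i))^{-1} mod 7^{i+2}, with f′(x) = 2x. Iterate:
  r_0 = 1 (mod 7)
  r_1 = 15 (mod 49)
  r_2 = 162 (mod 343)
Final: r_2 = 162, and one checks f(r_2) ≡ 0 mod 7^3.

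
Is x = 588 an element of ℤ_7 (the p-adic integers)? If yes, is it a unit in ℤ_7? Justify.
x ∈ ℤ_7 but not a unit; v_7(x) = 2 > 0

ℤ_7 = {x ∈ ℚ_7 : v_7(x) ≥ 0} and ℤ_7^× = {x ∈ ℤ_7 : v_7(x) = 0}. Here v_7(588) = v_7(num) − v_7(den) = 2; compare against these criteria.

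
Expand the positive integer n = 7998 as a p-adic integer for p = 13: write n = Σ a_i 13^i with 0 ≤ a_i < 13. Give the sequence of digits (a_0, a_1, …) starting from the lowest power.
(a_0, a_1, …) = (3, 4, 8, 3)

Repeated division by 13 gives the digits low-to-high: 7998 = 3 + 4·13^1 + 8·13^2 + 3·13^3. Digit sequence: (3, 4, 8, 3).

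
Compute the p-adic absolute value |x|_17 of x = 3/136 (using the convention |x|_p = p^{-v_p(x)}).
|3/136|_17 = 17

Step 1 — compute v_17(x) by factoring powers of 17 out of the numerator and denominator: v_17(3/136) = -1. Step 2 — apply |x|_p = p^{-v_p(x)} = 17^{1} = 17.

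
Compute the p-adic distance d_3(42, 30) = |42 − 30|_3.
d_3(42, 30) = 1/3

Step 1 — x − y = 42 − 30 = 12. Step 2 — v_3(12) = 1 (factor: 12 = (3^1 · 4); the sign does not affect v_p). Step 3 — |x − y|_3 = 3^{-1} = 1/3.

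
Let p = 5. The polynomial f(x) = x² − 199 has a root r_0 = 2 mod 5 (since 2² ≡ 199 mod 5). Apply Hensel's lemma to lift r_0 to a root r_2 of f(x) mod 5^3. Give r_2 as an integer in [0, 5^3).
r_2 = 107 (mod 125)

Hensel's recurrence: r_{i+1} = r_i − f(r_i)·(f′(r_i))^{-1} mod 5^{i+2}, with f′(x) = 2x. Iterate:
  r_0 = 2 (mod 5)
  r_1 = 7 (mod 25)
  r_2 = 107 (mod 125)
Final: r_2 = 107, and one checks f(r_2) ≡ 0 mod 5^3.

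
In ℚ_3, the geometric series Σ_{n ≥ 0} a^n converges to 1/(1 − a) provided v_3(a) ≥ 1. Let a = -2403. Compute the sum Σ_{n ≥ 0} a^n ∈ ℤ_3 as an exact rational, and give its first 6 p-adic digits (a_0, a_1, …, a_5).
Σ a^n = 1/(1 − a) = 1/2404;  first 6 digits = (1, 0, 0, 1, 0, 2)

v_3(a) = 3 ≥ 1, so the series converges in ℤ_3 to 1/(1 − a) = 1/(1 − (-2403)) = 1/2404. Expand this rational in ℤ_3: compute digits iteratively via d_i = x_i mod 3, x_{i+1} = (x_i − d_i)/3. The first 6 digits are (1, 0, 0, 1, 0, 2).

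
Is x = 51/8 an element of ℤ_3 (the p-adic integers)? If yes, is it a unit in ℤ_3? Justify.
x ∈ ℤ_3 but not a unit; v_3(x) = 1 > 0

ℤ_3 = {x ∈ ℚ_3 : v_3(x) ≥ 0} and ℤ_3^× = {x ∈ ℤ_3 : v_3(x) = 0}. Here v_3(51/8) = v_3(num) − v_3(den) = 1; compare against these criteria.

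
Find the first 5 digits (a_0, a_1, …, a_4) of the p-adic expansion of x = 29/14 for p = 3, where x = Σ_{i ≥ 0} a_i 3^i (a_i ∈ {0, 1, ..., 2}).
(a_0, …, a_4) = (1, 1, 0, 1, 2)

v_3(29/14) = 0 (numerator and denominator both coprime to 3), so x ∈ ℤ_3^×. Compute digits iteratively via a_i = x_i mod 3, x_{i+1} = (x_i − a_i)/3, with x_0 = x:
  x_0 = 29/14;  a_0 = 1;  x_1 = (x_0 − 1)/3 = 5/14
  x_1 = 5/14;  a_1 = 1;  x_2 = (x_1 − 1)/3 = -3/14
  x_2 = -3/14;  a_2 = 0;  x_3 = (x_2 − 0)/3 = -1/14
  x_3 = -1/14;  a_3 = 1;  x_4 = (x_3 − 1)/3 = -5/14
  x_4 = -5/14;  a_4 = 2;  x_5 = (x_4 − 2)/3 = -11/14
Digits: (1, 1, 0, 1, 2).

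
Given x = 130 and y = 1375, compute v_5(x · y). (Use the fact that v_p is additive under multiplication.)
v_5(178750) = 4

v_p(x) = 1 (factor: 130 = 5^1 · 26); v_p(y) = 3 (factor: 1375 = 5^3 · 11). Additivity: v_p(xy) = v_p(x) + v_p(y) = 1 + 3 = 4. (Direct check: xy = 178750 = 5^4 · (286).)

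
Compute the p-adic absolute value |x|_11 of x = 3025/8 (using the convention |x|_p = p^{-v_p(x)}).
|3025/8|_11 = 1/121

Step 1 — compute v_11(x) by factoring powers of 11 out of the numerator and denominator: v_11(3025/8) = 2. Step 2 — apply |x|_p = p^{-v_p(x)} = 11^{-2} = 1/121.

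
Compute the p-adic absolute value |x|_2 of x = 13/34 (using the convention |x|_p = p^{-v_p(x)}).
|13/34|_2 = 2

Step 1 — compute v_2(x) by factoring powers of 2 out of the numerator and denominator: v_2(13/34) = -1. Step 2 — apply |x|_p = p^{-v_p(x)} = 2^{1} = 2.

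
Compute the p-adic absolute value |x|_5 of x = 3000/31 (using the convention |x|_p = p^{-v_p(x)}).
|3000/31|_5 = 1/125

Step 1 — compute v_5(x) by factoring powers of 5 out of the numerator and denominator: v_5(3000/31) = 3. Step 2 — apply |x|_p = p^{-v_p(x)} = 5^{-3} = 1/125.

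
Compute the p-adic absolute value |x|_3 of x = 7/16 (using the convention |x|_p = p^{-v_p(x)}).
|7/16|_3 = 1

Step 1 — compute v_3(x) by factoring powers of 3 out of the numerator and denominator: v_3(7/16) = 0. Step 2 — apply |x|_p = p^{-v_p(x)} = 3^{0} = 1.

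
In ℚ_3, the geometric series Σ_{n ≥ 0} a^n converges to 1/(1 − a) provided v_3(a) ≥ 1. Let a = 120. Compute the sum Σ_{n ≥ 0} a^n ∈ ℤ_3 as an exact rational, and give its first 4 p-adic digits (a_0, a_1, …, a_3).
Σ a^n = 1/(1 − a) = -1/119;  first 4 digits = (1, 1, 2, 1)

v_3(a) = 1 ≥ 1, so the series converges in ℤ_3 to 1/(1 − a) = 1/(1 − 120) = -1/119. Expand this rational in ℤ_3: compute digits iteratively via d_i = x_i mod 3, x_{i+1} = (x_i − d_i)/3. The first 4 digits are (1, 1, 2, 1).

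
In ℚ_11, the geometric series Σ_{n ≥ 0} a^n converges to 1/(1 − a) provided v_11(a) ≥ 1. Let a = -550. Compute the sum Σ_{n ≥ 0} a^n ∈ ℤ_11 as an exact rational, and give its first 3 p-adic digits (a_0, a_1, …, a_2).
Σ a^n = 1/(1 − a) = 1/551;  first 3 digits = (1, 5, 9)

v_11(a) = 1 ≥ 1, so the series converges in ℤ_11 to 1/(1 − a) = 1/(1 − (-550)) = 1/551. Expand this rational in ℤ_11: compute digits iteratively via d_i = x_i mod 11, x_{i+1} = (x_i − d_i)/11. The first 3 digits are (1, 5, 9).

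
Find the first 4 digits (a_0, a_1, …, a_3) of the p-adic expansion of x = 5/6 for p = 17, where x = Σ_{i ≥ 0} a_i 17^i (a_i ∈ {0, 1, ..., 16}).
(a_0, …, a_3) = (15, 2, 14, 2)

v_17(5/6) = 0 (numerator and denominator both coprime to 17), so x ∈ ℤ_17^×. Compute digits iteratively via a_i = x_i mod 17, x_{i+1} = (x_i − a_i)/17, with x_0 = x:
  x_0 = 5/6;  a_0 = 15;  x_1 = (x_0 − 15)/17 = -5/6
  x_1 = -5/6;  a_1 = 2;  x_2 = (x_1 − 2)/17 = -1/6
  x_2 = -1/6;  a_2 = 14;  x_3 = (x_2 − 14)/17 = -5/6
  x_3 = -5/6;  a_3 = 2;  x_4 = (x_3 − 2)/17 = -1/6
Digits: (15, 2, 14, 2).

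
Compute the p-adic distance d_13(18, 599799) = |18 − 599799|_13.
d_13(18, 599799) = 1/28561

Step 1 — x − y = 18 − 599799 = -599781. Step 2 — v_13(-599781) = 4 (factor: -599781 = −(13^4 · 21); the sign does not affect v_p). Step 3 — |x − y|_13 = 13^{-4} = 1/28561.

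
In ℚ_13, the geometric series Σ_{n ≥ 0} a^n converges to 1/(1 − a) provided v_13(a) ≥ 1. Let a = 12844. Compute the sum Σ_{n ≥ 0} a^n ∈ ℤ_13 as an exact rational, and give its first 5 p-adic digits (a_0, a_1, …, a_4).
Σ a^n = 1/(1 − a) = -1/12843;  first 5 digits = (1, 0, 11, 5, 4)

v_13(a) = 2 ≥ 1, so the series converges in ℤ_13 to 1/(1 − a) = 1/(1 − 12844) = -1/12843. Expand this rational in ℤ_13: compute digits iteratively via d_i = x_i mod 13, x_{i+1} = (x_i − d_i)/13. The first 5 digits are (1, 0, 11, 5, 4).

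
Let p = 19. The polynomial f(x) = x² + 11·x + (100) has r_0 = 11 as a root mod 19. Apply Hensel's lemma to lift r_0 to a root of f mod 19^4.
r_3 = 62388 (mod 130321)

Hensel: r_{i+1} = r_i − f(r_i)·(f′(r_i))^{-1} mod 19^{i+2}, f′(x) = 2x + 11. Iterate:
  r_0 = 11 (mod 19)
  r_1 = 296 (mod 361)
  r_2 = 657 (mod 6859)
  r_3 = 62388 (mod 130321)
Final: r = 62388 satisfies f(r) ≡ 0 mod 19^4.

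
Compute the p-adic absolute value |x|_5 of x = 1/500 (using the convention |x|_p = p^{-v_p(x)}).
|1/500|_5 = 125

Step 1 — compute v_5(x) by factoring powers of 5 out of the numerator and denominator: v_5(1/500) = -3. Step 2 — apply |x|_p = p^{-v_p(x)} = 5^{3} = 125.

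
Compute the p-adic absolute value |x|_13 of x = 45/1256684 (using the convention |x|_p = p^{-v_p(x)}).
|45/1256684|_13 = 28561

Step 1 — compute v_13(x) by factoring powers of 13 out of the numerator and denominator: v_13(45/1256684) = -4. Step 2 — apply |x|_p = p^{-v_p(x)} = 13^{4} = 28561.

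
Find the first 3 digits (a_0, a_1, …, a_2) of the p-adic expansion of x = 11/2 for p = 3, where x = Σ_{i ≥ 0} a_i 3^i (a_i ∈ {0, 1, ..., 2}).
(a_0, …, a_2) = (1, 0, 2)

v_3(11/2) = 0 (numerator and denominator both coprime to 3), so x ∈ ℤ_3^×. Compute digits iteratively via a_i = x_i mod 3, x_{i+1} = (x_i − a_i)/3, with x_0 = x:
  x_0 = 11/2;  a_0 = 1;  x_1 = (x_0 − 1)/3 = 3/2
  x_1 = 3/2;  a_1 = 0;  x_2 = (x_1 − 0)/3 = 1/2
  x_2 = 1/2;  a_2 = 2;  x_3 = (x_2 − 2)/3 = -1/2
Digits: (1, 0, 2).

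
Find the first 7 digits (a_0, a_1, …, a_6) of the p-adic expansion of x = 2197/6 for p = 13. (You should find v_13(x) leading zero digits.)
(a_0, …, a_6) = (0, 0, 0, 11, 10, 10, 10)

v_13(2197/6) = 3, so a_0 = ... = a_2 = 0. Factor out: x = 13^3 · u with u = 1/6 a unit in ℤ_13. Expand u iteratively via a_{v+i} = u_i mod 13, u_{i+1} = (u_i − a_{v+i})/13:
  u_0 = 1/6;  a_3 = 11;  u_1 = (u_0 − 11)/13 = -5/6
  u_1 = -5/6;  a_4 = 10;  u_2 = (u_1 − 10)/13 = -5/6
  u_2 = -5/6;  a_5 = 10;  u_3 = (u_2 − 10)/13 = -5/6
  u_3 = -5/6;  a_6 = 10;  u_4 = (u_3 − 10)/13 = -5/6
Digits: (0, 0, 0, 11, 10, 10, 10).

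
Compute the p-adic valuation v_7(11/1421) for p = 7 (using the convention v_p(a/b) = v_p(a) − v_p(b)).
v_7(11/1421) = -2

Factor powers of 7 from the numerator and denominator of the reduced fraction: 11 = 7^0 · 11 and 1421 = 7^2 · 29. Apply v_p(a/b) = v_p(a) − v_p(b): v_7(11/1421) = 0 − 2 = -2.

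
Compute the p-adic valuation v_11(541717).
v_11(541717) = 4

v_11(n) is the largest exponent k such that 11^k divides n. Factor out: 541717 = 11^4 · 37. (Sign doesn't affect v_p.) So v_11(541717) = 4.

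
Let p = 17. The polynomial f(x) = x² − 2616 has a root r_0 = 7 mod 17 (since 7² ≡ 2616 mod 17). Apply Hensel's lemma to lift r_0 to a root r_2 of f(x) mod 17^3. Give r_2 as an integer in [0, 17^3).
r_2 = 1078 (mod 4913)

Hensel's recurrence: r_{i+1} = r_i − f(r_i)·(f′(r_i))^{-1} mod 17^{i+2}, with f′(x) = 2x. Iterate:
  r_0 = 7 (mod 17)
  r_1 = 211 (mod 289)
  r_2 = 1078 (mod 4913)
Final: r_2 = 1078, and one checks f(r_2) ≡ 0 mod 17^3.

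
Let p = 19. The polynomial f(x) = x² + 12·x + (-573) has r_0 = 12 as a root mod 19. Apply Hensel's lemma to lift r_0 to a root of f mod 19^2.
r_1 = 50 (mod 361)

Hensel: r_{i+1} = r_i − f(r_i)·(f′(r_i))^{-1} mod 19^{i+2}, f′(x) = 2x + 12. Iterate:
  r_0 = 12 (mod 19)
  r_1 = 50 (mod 361)
Final: r = 50 satisfies f(r) ≡ 0 mod 19^2.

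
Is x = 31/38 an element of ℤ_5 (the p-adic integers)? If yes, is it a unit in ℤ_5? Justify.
x ∈ ℤ_5^× (unit); v_5(x) = 0

ℤ_5 = {x ∈ ℚ_5 : v_5(x) ≥ 0} and ℤ_5^× = {x ∈ ℤ_5 : v_5(x) = 0}. Here v_5(31/38) = v_5(num) − v_5(den) = 0; compare against these criteria.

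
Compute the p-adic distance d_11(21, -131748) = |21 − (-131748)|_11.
d_11(21, -131748) = 1/14641

Step 1 — x − y = 21 − (-131748) = 131769. Step 2 — v_11(131769) = 4 (factor: 131769 = (11^4 · 9); the sign does not affect v_p). Step 3 — |x − y|_11 = 11^{-4} = 1/14641.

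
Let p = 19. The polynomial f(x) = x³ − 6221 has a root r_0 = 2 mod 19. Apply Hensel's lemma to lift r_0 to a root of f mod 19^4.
r_3 = 67756 (mod 130321)

Hensel: r_{i+1} = r_i − f(r_i)/f′(r_i) mod 19^{i+2}, where f′(x) = 3x². Iterate:
  r_0 = 2 (mod 19)
  r_1 = 249 (mod 361)
  r_2 = 6025 (mod 6859)
  r_3 = 67756 (mod 130321)
Final: r = 67756 with f(r) ≡ 0 mod 19^4.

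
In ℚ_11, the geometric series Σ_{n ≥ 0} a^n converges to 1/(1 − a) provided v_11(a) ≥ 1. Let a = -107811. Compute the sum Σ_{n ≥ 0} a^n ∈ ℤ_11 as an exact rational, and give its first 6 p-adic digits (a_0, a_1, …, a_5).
Σ a^n = 1/(1 − a) = 1/107812;  first 6 digits = (1, 0, 0, 7, 3, 10)

v_11(a) = 3 ≥ 1, so the series converges in ℤ_11 to 1/(1 − a) = 1/(1 − (-107811)) = 1/107812. Expand this rational in ℤ_11: compute digits iteratively via d_i = x_i mod 11, x_{i+1} = (x_i − d_i)/11. The first 6 digits are (1, 0, 0, 7, 3, 10).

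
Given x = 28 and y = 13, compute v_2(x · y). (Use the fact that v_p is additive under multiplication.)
v_2(364) = 2

v_p(x) = 2 (factor: 28 = 2^2 · 7); v_p(y) = 0 (factor: 13 = 2^0 · 13). Additivity: v_p(xy) = v_p(x) + v_p(y) = 2 + 0 = 2. (Direct check: xy = 364 = 2^2 · (91).)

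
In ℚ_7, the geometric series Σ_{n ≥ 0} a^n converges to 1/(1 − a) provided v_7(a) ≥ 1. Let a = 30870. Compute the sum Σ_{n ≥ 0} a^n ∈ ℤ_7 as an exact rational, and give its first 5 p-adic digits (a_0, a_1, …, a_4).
Σ a^n = 1/(1 − a) = -1/30869;  first 5 digits = (1, 0, 0, 6, 5)

v_7(a) = 3 ≥ 1, so the series converges in ℤ_7 to 1/(1 − a) = 1/(1 − 30870) = -1/30869. Expand this rational in ℤ_7: compute digits iteratively via d_i = x_i mod 7, x_{i+1} = (x_i − d_i)/7. The first 5 digits are (1, 0, 0, 6, 5).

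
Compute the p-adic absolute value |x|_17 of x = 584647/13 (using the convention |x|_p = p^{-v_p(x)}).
|584647/13|_17 = 1/83521

Step 1 — compute v_17(x) by factoring powers of 17 out of the numerator and denominator: v_17(584647/13) = 4. Step 2 — apply |x|_p = p^{-v_p(x)} = 17^{-4} = 1/83521.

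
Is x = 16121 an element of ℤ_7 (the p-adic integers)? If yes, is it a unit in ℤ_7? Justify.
x ∈ ℤ_7 but not a unit; v_7(x) = 3 > 0

ℤ_7 = {x ∈ ℚ_7 : v_7(x) ≥ 0} and ℤ_7^× = {x ∈ ℤ_7 : v_7(x) = 0}. Here v_7(16121) = v_7(num) − v_7(den) = 3; compare against these criteria.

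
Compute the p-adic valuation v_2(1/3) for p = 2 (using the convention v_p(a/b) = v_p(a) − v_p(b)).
v_2(1/3) = 0

Factor powers of 2 from the numerator and denominator of the reduced fraction: 1 = 2^0 · 1 and 3 = 2^0 · 3. Apply v_p(a/b) = v_p(a) − v_p(b): v_2(1/3) = 0 − 0 = 0.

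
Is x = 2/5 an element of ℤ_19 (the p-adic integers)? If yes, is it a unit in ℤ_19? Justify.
x ∈ ℤ_19^× (unit); v_19(x) = 0

ℤ_19 = {x ∈ ℚ_19 : v_19(x) ≥ 0} and ℤ_19^× = {x ∈ ℤ_19 : v_19(x) = 0}. Here v_19(2/5) = v_19(num) − v_19(den) = 0; compare against these criteria.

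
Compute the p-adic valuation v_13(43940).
v_13(43940) = 3

v_13(n) is the largest exponent k such that 13^k divides n. Factor out: 43940 = 13^3 · 20. (Sign doesn't affect v_p.) So v_13(43940) = 3.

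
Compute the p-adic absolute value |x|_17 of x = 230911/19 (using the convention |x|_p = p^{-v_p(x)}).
|230911/19|_17 = 1/4913

Step 1 — compute v_17(x) by factoring powers of 17 out of the numerator and denominator: v_17(230911/19) = 3. Step 2 — apply |x|_p = p^{-v_p(x)} = 17^{-3} = 1/4913.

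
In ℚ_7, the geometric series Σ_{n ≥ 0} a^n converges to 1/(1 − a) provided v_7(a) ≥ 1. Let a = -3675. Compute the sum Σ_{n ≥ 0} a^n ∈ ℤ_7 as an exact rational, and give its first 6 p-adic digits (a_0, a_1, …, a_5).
Σ a^n = 1/(1 − a) = 1/3676;  first 6 digits = (1, 0, 2, 3, 2, 5)

v_7(a) = 2 ≥ 1, so the series converges in ℤ_7 to 1/(1 − a) = 1/(1 − (-3675)) = 1/3676. Expand this rational in ℤ_7: compute digits iteratively via d_i = x_i mod 7, x_{i+1} = (x_i − d_i)/7. The first 6 digits are (1, 0, 2, 3, 2, 5).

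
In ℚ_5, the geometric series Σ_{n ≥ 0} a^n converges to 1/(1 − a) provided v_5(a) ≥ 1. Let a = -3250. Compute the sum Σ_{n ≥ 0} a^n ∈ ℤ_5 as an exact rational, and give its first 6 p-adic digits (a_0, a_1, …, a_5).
Σ a^n = 1/(1 − a) = 1/3251;  first 6 digits = (1, 0, 0, 4, 4, 3)

v_5(a) = 3 ≥ 1, so the series converges in ℤ_5 to 1/(1 − a) = 1/(1 − (-3250)) = 1/3251. Expand this rational in ℤ_5: compute digits iteratively via d_i = x_i mod 5, x_{i+1} = (x_i − d_i)/5. The first 6 digits are (1, 0, 0, 4, 4, 3).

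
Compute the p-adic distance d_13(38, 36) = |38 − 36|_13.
d_13(38, 36) = 1

Step 1 — x − y = 38 − 36 = 2. Step 2 — v_13(2) = 0 (factor: 2 = (13^0 · 2); the sign does not affect v_p). Step 3 — |x − y|_13 = 13^{0} = 1.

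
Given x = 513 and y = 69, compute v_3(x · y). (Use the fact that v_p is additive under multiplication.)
v_3(35397) = 4

v_p(x) = 3 (factor: 513 = 3^3 · 19); v_p(y) = 1 (factor: 69 = 3^1 · 23). Additivity: v_p(xy) = v_p(x) + v_p(y) = 3 + 1 = 4. (Direct check: xy = 35397 = 3^4 · (437).)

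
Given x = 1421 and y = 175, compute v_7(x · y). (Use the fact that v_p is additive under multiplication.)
v_7(248675) = 3

v_p(x) = 2 (factor: 1421 = 7^2 · 29); v_p(y) = 1 (factor: 175 = 7^1 · 25). Additivity: v_p(xy) = v_p(x) + v_p(y) = 2 + 1 = 3. (Direct check: xy = 248675 = 7^3 · (725).)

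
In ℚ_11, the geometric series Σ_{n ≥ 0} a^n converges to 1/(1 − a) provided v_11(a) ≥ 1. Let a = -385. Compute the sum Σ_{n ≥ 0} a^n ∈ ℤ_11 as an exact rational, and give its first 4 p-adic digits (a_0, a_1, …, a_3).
Σ a^n = 1/(1 − a) = 1/386;  first 4 digits = (1, 9, 0, 4)

v_11(a) = 1 ≥ 1, so the series converges in ℤ_11 to 1/(1 − a) = 1/(1 − (-385)) = 1/386. Expand this rational in ℤ_11: compute digits iteratively via d_i = x_i mod 11, x_{i+1} = (x_i − d_i)/11. The first 4 digits are (1, 9, 0, 4).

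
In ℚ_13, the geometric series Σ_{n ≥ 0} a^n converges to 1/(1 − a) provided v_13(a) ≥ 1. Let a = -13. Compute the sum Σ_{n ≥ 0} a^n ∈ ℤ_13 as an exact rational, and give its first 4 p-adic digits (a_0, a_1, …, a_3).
Σ a^n = 1/(1 − a) = 1/14;  first 4 digits = (1, 12, 0, 12)

v_13(a) = 1 ≥ 1, so the series converges in ℤ_13 to 1/(1 − a) = 1/(1 − (-13)) = 1/14. Expand this rational in ℤ_13: compute digits iteratively via d_i = x_i mod 13, x_{i+1} = (x_i − d_i)/13. The first 4 digits are (1, 12, 0, 12).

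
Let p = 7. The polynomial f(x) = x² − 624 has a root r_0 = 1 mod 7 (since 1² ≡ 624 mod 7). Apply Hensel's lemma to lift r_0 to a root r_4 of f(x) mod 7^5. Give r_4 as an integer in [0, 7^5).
r_4 = 7148 (mod 16807)

Hensel's recurrence: r_{i+1} = r_i − f(r_i)·(f′(r_i))^{-1} mod 7^{i+2}, with f′(x) = 2x. Iterate:
  r_0 = 1 (mod 7)
  r_1 = 43 (mod 49)
  r_2 = 288 (mod 343)
  r_3 = 2346 (mod 2401)
  r_4 = 7148 (mod 16807)
Final: r_4 = 7148, and one checks f(r_4) ≡ 0 mod 7^5.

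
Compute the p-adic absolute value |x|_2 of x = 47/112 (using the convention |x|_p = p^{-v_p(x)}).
|47/112|_2 = 16

Step 1 — compute v_2(x) by factoring powers of 2 out of the numerator and denominator: v_2(47/112) = -4. Step 2 — apply |x|_p = p^{-v_p(x)} = 2^{4} = 16.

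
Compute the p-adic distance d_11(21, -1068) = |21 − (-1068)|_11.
d_11(21, -1068) = 1/121

Step 1 — x − y = 21 − (-1068) = 1089. Step 2 — v_11(1089) = 2 (factor: 1089 = (11^2 · 9); the sign does not affect v_p). Step 3 — |x − y|_11 = 11^{-2} = 1/121.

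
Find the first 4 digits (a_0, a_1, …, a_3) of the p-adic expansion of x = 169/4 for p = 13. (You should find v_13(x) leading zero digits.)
(a_0, …, a_3) = (0, 0, 10, 9)

v_13(169/4) = 2, so a_0 = ... = a_1 = 0. Factor out: x = 13^2 · u with u = 1/4 a unit in ℤ_13. Expand u iteratively via a_{v+i} = u_i mod 13, u_{i+1} = (u_i − a_{v+i})/13:
  u_0 = 1/4;  a_2 = 10;  u_1 = (u_0 − 10)/13 = -3/4
  u_1 = -3/4;  a_3 = 9;  u_2 = (u_1 − 9)/13 = -3/4
Digits: (0, 0, 10, 9).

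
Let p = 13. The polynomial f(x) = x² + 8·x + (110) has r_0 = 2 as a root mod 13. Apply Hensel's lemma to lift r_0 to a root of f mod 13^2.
r_1 = 132 (mod 169)

Hensel: r_{i+1} = r_i − f(r_i)·(f′(r_i))^{-1} mod 13^{i+2}, f′(x) = 2x + 8. Iterate:
  r_0 = 2 (mod 13)
  r_1 = 132 (mod 169)
Final: r = 132 satisfies f(r) ≡ 0 mod 13^2.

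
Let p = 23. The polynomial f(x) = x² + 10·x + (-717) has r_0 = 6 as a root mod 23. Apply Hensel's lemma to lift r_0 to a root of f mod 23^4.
r_3 = 188238 (mod 279841)

Hensel: r_{i+1} = r_i − f(r_i)·(f′(r_i))^{-1} mod 23^{i+2}, f′(x) = 2x + 10. Iterate:
  r_0 = 6 (mod 23)
  r_1 = 443 (mod 529)
  r_2 = 5733 (mod 12167)
  r_3 = 188238 (mod 279841)
Final: r = 188238 satisfies f(r) ≡ 0 mod 23^4.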